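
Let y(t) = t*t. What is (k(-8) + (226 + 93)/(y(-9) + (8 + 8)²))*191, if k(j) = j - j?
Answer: 60929/337 ≈ 180.80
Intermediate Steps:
k(j) = 0
y(t) = t²
(k(-8) + (226 + 93)/(y(-9) + (8 + 8)²))*191 = (0 + (226 + 93)/((-9)² + (8 + 8)²))*191 = (0 + 319/(81 + 16²))*191 = (0 + 319/(81 + 256))*191 = (0 + 319/337)*191 = (319/337)*191 = 60929/337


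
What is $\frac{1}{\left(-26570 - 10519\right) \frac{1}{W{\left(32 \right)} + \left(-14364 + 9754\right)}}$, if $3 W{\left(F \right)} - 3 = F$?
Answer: $\frac{13795}{111267} \approx 0.12398$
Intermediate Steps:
$W{\left(F \right)} = 1 + \frac{F}{3}$
$\frac{1}{\left(-26570 - 10519\right) \frac{1}{W{\left(32 \right)} + \left(-14364 + 9754\right)}} = \frac{1}{\left(-26570 - 10519\right) \frac{1}{\left(1 + \frac{1}{3} \cdot 32\right) + \left(-14364 + 9754\right)}} = \frac{1}{\left(-37089\right) \frac{1}{\left(1 + \frac{32}{3}\right) - 4610}} = \frac{1}{\left(-37089\right) \frac{1}{\frac{35}{3} - 4610}} = \frac{1}{\left(-37089\right) \frac{1}{- \frac{13795}{3}}} = \frac{1}{\left(-37089\right) \left(- \frac{3}{13795}\right)} = \frac{1}{\frac{111267}{13795}} = \frac{13795}{111267}$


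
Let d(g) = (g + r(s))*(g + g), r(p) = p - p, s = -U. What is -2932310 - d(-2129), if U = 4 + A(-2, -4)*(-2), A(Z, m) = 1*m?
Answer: -11997592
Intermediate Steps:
A(Z, m) = m
U = 12 (U = 4 - 4*(-2) = 4 + 8 = 12)
s = -12 (s = -1*12 = -12)
r(p) = 0
d(g) = 2*g² (d(g) = (g + 0)*(g + g) = g*(2*g) = 2*g²)
-2932310 - d(-2129) = -2932310 - 2*(-2129)² = -2932310 - 2*4532641 = -2932310 - 1*9065282 = -2932310 - 9065282 = -11997592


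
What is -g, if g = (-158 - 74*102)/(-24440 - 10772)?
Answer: -3853/17606 ≈ -0.21885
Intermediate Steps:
g = 3853/17606 (g = (-158 - 7548)/(-35212) = -7706*(-1/35212) = 3853/17606 ≈ 0.21885)
-g = -1*3853/17606 = -3853/17606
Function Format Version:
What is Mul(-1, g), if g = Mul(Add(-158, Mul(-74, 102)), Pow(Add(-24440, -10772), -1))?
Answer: Rational(-3853, 17606) ≈ -0.21885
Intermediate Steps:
g = Rational(3853, 17606) (g = Mul(Add(-158, -7548), Pow(-35212, -1)) = Mul(-7706, Rational(-1, 35212)) = Rational(3853, 17606) ≈ 0.21885)
Mul(-1, g) = Mul(-1, Rational(3853, 17606)) = Rational(-3853, 17606)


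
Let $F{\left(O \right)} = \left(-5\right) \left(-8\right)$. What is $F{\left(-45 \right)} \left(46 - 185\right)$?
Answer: $-5560$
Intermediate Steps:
$F{\left(O \right)} = 40$
$F{\left(-45 \right)} \left(46 - 185\right) = 40 \left(46 - 185\right) = 40 \left(-139\right) = -5560$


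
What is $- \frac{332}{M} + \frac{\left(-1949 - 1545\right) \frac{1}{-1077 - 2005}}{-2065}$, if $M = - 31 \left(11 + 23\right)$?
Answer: $\frac{527318721}{1677000955} \approx 0.31444$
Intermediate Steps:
$M = -1054$ ($M = \left(-31\right) 34 = -1054$)
$- \frac{332}{M} + \frac{\left(-1949 - 1545\right) \frac{1}{-1077 - 2005}}{-2065} = - \frac{332}{-1054} + \frac{\left(-1949 - 1545\right) \frac{1}{-1077 - 2005}}{-2065} = \left(-332\right) \left(- \frac{1}{1054}\right) + - \frac{3494}{-3082} \left(- \frac{1}{2065}\right) = \frac{166}{527} + \left(-3494\right) \left(- \frac{1}{3082}\right) \left(- \frac{1}{2065}\right) = \frac{166}{527} + \frac{1747}{1541} \left(- \frac{1}{2065}\right) = \frac{166}{527} - \frac{1747}{3182165} = \frac{527318721}{1677000955}$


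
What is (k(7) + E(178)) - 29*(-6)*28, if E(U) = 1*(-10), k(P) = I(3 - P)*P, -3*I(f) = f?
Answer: 14614/3 ≈ 4871.3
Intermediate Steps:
I(f) = -f/3
k(P) = P*(-1 + P/3) (k(P) = (-(3 - P)/3)*P = (-1 + P/3)*P = P*(-1 + P/3))
E(U) = -10
(k(7) + E(178)) - 29*(-6)*28 = ((1/3)*7*(-3 + 7) - 10) - 29*(-6)*28 = ((1/3)*7*4 - 10) + 174*28 = (28/3 - 10) + 4872 = -2/3 + 4872 = 14614/3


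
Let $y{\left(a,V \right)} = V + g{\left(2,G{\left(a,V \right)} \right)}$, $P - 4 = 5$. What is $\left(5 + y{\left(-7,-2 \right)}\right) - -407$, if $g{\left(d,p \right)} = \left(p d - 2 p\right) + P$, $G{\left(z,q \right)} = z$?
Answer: $419$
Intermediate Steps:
$P = 9$ ($P = 4 + 5 = 9$)
$g{\left(d,p \right)} = 9 - 2 p + d p$ ($g{\left(d,p \right)} = \left(p d - 2 p\right) + 9 = \left(d p - 2 p\right) + 9 = \left(- 2 p + d p\right) + 9 = 9 - 2 p + d p$)
$y{\left(a,V \right)} = 9 + V$ ($y{\left(a,V \right)} = V + \left(9 - 2 a + 2 a\right) = V + 9 = 9 + V$)
$\left(5 + y{\left(-7,-2 \right)}\right) - -407 = \left(5 + \left(9 - 2\right)\right) - -407 = \left(5 + 7\right) + 407 = 12 + 407 = 419$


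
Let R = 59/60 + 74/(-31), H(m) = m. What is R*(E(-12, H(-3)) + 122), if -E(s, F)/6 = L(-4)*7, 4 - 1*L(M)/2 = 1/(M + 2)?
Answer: 167104/465 ≈ 359.36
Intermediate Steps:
R = -2611/1860 (R = 59*(1/60) + 74*(-1/31) = 59/60 - 74/31 = -2611/1860 ≈ -1.4038)
L(M) = 8 - 2/(2 + M) (L(M) = 8 - 2/(M + 2) = 8 - 2/(2 + M))
E(s, F) = -378 (E(s, F) = -6*2*(7 + 4*(-4))/(2 - 4)*7 = -6*2*(7 - 16)/(-2)*7 = -6*2*(-½)*(-9)*7 = -54*7 = -6*63 = -378)
R*(E(-12, H(-3)) + 122) = -2611*(-378 + 122)/1860 = -2611/1860*(-256) = 167104/465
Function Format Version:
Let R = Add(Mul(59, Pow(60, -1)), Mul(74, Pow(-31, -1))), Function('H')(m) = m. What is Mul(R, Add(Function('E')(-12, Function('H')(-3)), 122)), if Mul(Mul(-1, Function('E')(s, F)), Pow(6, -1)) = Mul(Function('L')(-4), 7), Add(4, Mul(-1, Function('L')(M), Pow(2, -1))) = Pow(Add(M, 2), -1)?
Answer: Rational(167104, 465) ≈ 359.36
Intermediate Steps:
R = Rational(-2611, 1860) (R = Add(Mul(59, Rational(1, 60)), Mul(74, Rational(-1, 31))) = Add(Rational(59, 60), Rational(-74, 31)) = Rational(-2611, 1860) ≈ -1.4038)
Function('L')(M) = Add(8, Mul(-2, Pow(Add(2, M), -1))) (Function('L')(M) = Add(8, Mul(-2, Pow(Add(M, 2), -1))) = Add(8, Mul(-2, Pow(Add(2, M), -1))))
Function('E')(s, F) = -378 (Function('E')(s, F) = Mul(-6, Mul(Mul(2, Pow(Add(2, -4), -1), Add(7, Mul(4, -4))), 7)) = Mul(-6, Mul(Mul(2, Pow(-2, -1), Add(7, -16)), 7)) = Mul(-6, Mul(Mul(2, Rational(-1, 2), -9), 7)) = Mul(-6, Mul(9, 7)) = Mul(-6, 63) = -378)
Mul(R, Add(Function('E')(-12, Function('H')(-3)), 122)) = Mul(Rational(-2611, 1860), Add(-378, 122)) = Mul(Rational(-2611, 1860), -256) = Rational(167104, 465)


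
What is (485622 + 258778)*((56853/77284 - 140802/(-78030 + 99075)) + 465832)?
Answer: 9399773806963091980/27107363 ≈ 3.4676e+11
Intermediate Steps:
(485622 + 258778)*((56853/77284 - 140802/(-78030 + 99075)) + 465832) = 744400*((56853*(1/77284) - 140802/21045) + 465832) = 744400*((56853/77284 - 140802*1/21045) + 465832) = 744400*((56853/77284 - 46934/7015) + 465832) = 744400*(-3228423461/542147260 + 465832) = 744400*(252546313996859/542147260) = 9399773806963091980/27107363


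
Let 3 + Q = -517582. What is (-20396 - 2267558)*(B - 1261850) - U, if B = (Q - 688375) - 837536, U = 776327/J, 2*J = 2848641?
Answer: 21542789456158615190/2848641 ≈ 7.5625e+12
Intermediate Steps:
J = 2848641/2 (J = (½)*2848641 = 2848641/2 ≈ 1.4243e+6)
U = 1552654/2848641 (U = 776327/(2848641/2) = 776327*(2/2848641) = 1552654/2848641 ≈ 0.54505)
Q = -517585 (Q = -3 - 517582 = -517585)
B = -2043496 (B = (-517585 - 688375) - 837536 = -1205960 - 837536 = -2043496)
(-20396 - 2267558)*(B - 1261850) - U = (-20396 - 2267558)*(-2043496 - 1261850) - 1*1552654/2848641 = -2287954*(-3305346) - 1552654/2848641 = 7562479602084 - 1552654/2848641 = 21542789456158615190/2848641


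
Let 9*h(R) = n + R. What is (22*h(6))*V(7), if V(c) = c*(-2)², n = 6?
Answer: 2464/3 ≈ 821.33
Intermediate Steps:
V(c) = 4*c (V(c) = c*4 = 4*c)
h(R) = ⅔ + R/9 (h(R) = (6 + R)/9 = ⅔ + R/9)
(22*h(6))*V(7) = (22*(⅔ + (⅑)*6))*(4*7) = (22*(⅔ + ⅔))*28 = (22*(4/3))*28 = (88/3)*28 = 2464/3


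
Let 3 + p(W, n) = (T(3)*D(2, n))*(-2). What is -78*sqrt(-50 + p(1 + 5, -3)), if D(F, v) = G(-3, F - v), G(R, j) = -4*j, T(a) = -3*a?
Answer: -78*I*sqrt(413) ≈ -1585.1*I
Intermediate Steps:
D(F, v) = -4*F + 4*v (D(F, v) = -4*(F - v) = -4*F + 4*v)
p(W, n) = -147 + 72*n (p(W, n) = -3 + ((-3*3)*(-4*2 + 4*n))*(-2) = -3 - 9*(-8 + 4*n)*(-2) = -3 + (72 - 36*n)*(-2) = -3 + (-144 + 72*n) = -147 + 72*n)
-78*sqrt(-50 + p(1 + 5, -3)) = -78*sqrt(-50 + (-147 + 72*(-3))) = -78*sqrt(-50 + (-147 - 216)) = -78*sqrt(-50 - 363) = -78*I*sqrt(413)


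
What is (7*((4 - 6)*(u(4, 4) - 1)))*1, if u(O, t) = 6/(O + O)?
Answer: 7/2 ≈ 3.5000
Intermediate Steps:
u(O, t) = 3/O (u(O, t) = 6/((2*O)) = 6*(1/(2*O)) = 3/O)
(7*((4 - 6)*(u(4, 4) - 1)))*1 = (7*((4 - 6)*(3/4 - 1)))*1 = (7*(-2*(3*(1/4) - 1)))*1 = (7*(-2*(3/4 - 1)))*1 = (7*(-2*(-1/4)))*1 = (7*(1/2))*1 = (7/2)*1 = 7/2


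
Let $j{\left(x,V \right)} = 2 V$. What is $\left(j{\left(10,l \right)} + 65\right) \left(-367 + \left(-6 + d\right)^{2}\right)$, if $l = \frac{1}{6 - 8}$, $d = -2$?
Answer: $-19392$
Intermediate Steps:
$l = - \frac{1}{2}$ ($l = \frac{1}{-2} = - \frac{1}{2} \approx -0.5$)
$\left(j{\left(10,l \right)} + 65\right) \left(-367 + \left(-6 + d\right)^{2}\right) = \left(2 \left(- \frac{1}{2}\right) + 65\right) \left(-367 + \left(-6 - 2\right)^{2}\right) = \left(-1 + 65\right) \left(-367 + \left(-8\right)^{2}\right) = 64 \left(-367 + 64\right) = 64 \left(-303\right) = -19392$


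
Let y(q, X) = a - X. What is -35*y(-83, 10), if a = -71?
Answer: 2835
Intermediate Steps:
y(q, X) = -71 - X
-35*y(-83, 10) = -35*(-71 - 1*10) = -35*(-71 - 10) = -35*(-81) = 2835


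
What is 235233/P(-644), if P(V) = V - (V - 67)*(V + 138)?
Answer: -235233/360410 ≈ -0.65268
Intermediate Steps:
P(V) = V - (-67 + V)*(138 + V)
235233/P(-644) = 235233/(9246 - 1*(-644)² - 70*(-644)) = 235233/(9246 - 1*414736 + 45080) = 235233/(9246 - 414736 + 45080) = 235233/(-360410) = 235233*(-1/360410) = -235233/360410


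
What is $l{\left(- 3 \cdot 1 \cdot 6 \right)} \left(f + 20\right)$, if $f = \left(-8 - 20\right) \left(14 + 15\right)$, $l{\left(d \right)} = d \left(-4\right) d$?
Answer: $1026432$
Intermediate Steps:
$l{\left(d \right)} = - 4 d^{2}$ ($l{\left(d \right)} = - 4 d d = - 4 d^{2}$)
$f = -812$ ($f = \left(-28\right) 29 = -812$)
$l{\left(- 3 \cdot 1 \cdot 6 \right)} \left(f + 20\right) = - 4 \left(- 3 \cdot 1 \cdot 6\right)^{2} \left(-812 + 20\right) = - 4 \left(\left(-3\right) 6\right)^{2} \left(-792\right) = - 4 \left(-18\right)^{2} \left(-792\right) = \left(-4\right) 324 \left(-792\right) = \left(-1296\right) \left(-792\right) = 1026432$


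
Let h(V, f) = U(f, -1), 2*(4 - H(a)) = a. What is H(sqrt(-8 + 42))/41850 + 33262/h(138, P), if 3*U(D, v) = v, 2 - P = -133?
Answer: -2088022048/20925 - sqrt(34)/83700 ≈ -99786.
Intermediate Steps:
P = 135 (P = 2 - 1*(-133) = 2 + 133 = 135)
H(a) = 4 - a/2
U(D, v) = v/3
h(V, f) = -1/3 (h(V, f) = (1/3)*(-1) = -1/3)
H(sqrt(-8 + 42))/41850 + 33262/h(138, P) = (4 - sqrt(-8 + 42)/2)/41850 + 33262/(-1/3) = (4 - sqrt(34)/2)*(1/41850) + 33262*(-3) = (2/20925 - sqrt(34)/83700) - 99786 = -2088022048/20925 - sqrt(34)/83700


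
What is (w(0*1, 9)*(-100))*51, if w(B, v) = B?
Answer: 0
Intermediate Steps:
(w(0*1, 9)*(-100))*51 = ((0*1)*(-100))*51 = (0*(-100))*51 = 0*51 = 0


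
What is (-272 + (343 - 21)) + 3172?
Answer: 3222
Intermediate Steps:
(-272 + (343 - 21)) + 3172 = (-272 + 322) + 3172 = 50 + 3172 = 3222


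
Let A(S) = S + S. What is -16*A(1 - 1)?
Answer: 0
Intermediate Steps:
A(S) = 2*S
-16*A(1 - 1) = -32*(1 - 1) = -32*0 = -16*0 = 0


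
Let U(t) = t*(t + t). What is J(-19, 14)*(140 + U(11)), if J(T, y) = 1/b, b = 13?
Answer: 382/13 ≈ 29.385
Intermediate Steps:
U(t) = 2*t² (U(t) = t*(2*t) = 2*t²)
J(T, y) = 1/13
J(-19, 14)*(140 + U(11)) = (140 + 2*11²)/13 = (140 + 2*121)/13 = (140 + 242)/13 = (1/13)*382 = 382/13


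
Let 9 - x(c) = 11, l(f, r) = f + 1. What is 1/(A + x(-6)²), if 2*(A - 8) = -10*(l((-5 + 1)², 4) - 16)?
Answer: ⅐ ≈ 0.14286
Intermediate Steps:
l(f, r) = 1 + f
x(c) = -2 (x(c) = 9 - 1*11 = 9 - 11 = -2)
A = 3 (A = 8 + (-10*((1 + (-5 + 1)²) - 16))/2 = 8 + (-10*((1 + (-4)²) - 16))/2 = 8 + (-10*((1 + 16) - 16))/2 = 8 + (-10*(17 - 16))/2 = 8 + (-10*1)/2 = 8 + (½)*(-10) = 8 - 5 = 3)
1/(A + x(-6)²) = 1/(3 + (-2)²) = 1/(3 + 4) = 1/7 = ⅐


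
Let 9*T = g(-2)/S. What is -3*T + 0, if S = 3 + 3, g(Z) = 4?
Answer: -2/9 ≈ -0.22222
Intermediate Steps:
S = 6
T = 2/27 (T = (4/6)/9 = (4*(⅙))/9 = (⅑)*(⅔) = 2/27 ≈ 0.074074)
-3*T + 0 = -3*2/27 + 0 = -2/9 + 0 = -2/9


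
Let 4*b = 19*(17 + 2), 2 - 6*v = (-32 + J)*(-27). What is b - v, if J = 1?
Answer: 2753/12 ≈ 229.42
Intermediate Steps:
v = -835/6 (v = ⅓ - (-32 + 1)*(-27)/6 = ⅓ - (-31)*(-27)/6 = ⅓ - ⅙*837 = ⅓ - 279/2 = -835/6 ≈ -139.17)
b = 361/4 (b = (19*(17 + 2))/4 = (19*19)/4 = (¼)*361 = 361/4 ≈ 90.250)
b - v = 361/4 - 1*(-835/6) = 361/4 + 835/6 = 2753/12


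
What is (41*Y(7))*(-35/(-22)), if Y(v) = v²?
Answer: 70315/22 ≈ 3196.1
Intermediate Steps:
(41*Y(7))*(-35/(-22)) = (41*7²)*(-35/(-22)) = (41*49)*(-35*(-1/22)) = 2009*(35/22) = 70315/22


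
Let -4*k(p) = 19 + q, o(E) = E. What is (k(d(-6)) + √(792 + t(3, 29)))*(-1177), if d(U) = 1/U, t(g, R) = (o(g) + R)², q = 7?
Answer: 15301/2 - 2354*√454 ≈ -42507.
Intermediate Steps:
t(g, R) = (R + g)² (t(g, R) = (g + R)² = (R + g)²)
d(U) = 1/U
k(p) = -13/2 (k(p) = -(19 + 7)/4 = -¼*26 = -13/2)
(k(d(-6)) + √(792 + t(3, 29)))*(-1177) = (-13/2 + √(792 + (29 + 3)²))*(-1177) = (-13/2 + √(792 + 32²))*(-1177) = (-13/2 + √(792 + 1024))*(-1177) = (-13/2 + √1816)*(-1177) = (-13/2 + 2*√454)*(-1177) = 15301/2 - 2354*√454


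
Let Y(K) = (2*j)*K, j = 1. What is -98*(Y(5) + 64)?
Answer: -7252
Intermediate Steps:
Y(K) = 2*K (Y(K) = (2*1)*K = 2*K)
-98*(Y(5) + 64) = -98*(2*5 + 64) = -98*(10 + 64) = -98*74 = -7252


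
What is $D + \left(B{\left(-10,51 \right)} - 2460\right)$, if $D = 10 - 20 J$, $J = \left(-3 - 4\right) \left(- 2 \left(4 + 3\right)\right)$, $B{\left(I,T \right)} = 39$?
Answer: $-4371$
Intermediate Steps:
$J = 98$ ($J = - 7 \left(\left(-2\right) 7\right) = \left(-7\right) \left(-14\right) = 98$)
$D = -1950$ ($D = 10 - 1960 = -1950$)
$D + \left(B{\left(-10,51 \right)} - 2460\right) = -1950 + \left(39 - 2460\right) = -1950 - 2421 = -4371$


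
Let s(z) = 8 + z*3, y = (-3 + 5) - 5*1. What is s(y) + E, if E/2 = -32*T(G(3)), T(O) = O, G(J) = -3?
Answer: 191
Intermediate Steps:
y = -3 (y = 2 - 5 = -3)
s(z) = 8 + 3*z
E = 192 (E = 2*(-32*(-3)) = 2*96 = 192)
s(y) + E = (8 + 3*(-3)) + 192 = (8 - 9) + 192 = -1 + 192 = 191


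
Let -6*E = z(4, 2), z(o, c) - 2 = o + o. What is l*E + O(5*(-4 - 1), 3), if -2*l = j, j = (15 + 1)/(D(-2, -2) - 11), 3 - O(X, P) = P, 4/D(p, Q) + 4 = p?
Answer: -8/7 ≈ -1.1429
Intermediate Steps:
z(o, c) = 2 + 2*o (z(o, c) = 2 + (o + o) = 2 + 2*o)
D(p, Q) = 4/(-4 + p)
O(X, P) = 3 - P
E = -5/3 (E = -(2 + 2*4)/6 = -(2 + 8)/6 = -⅙*10 = -5/3 ≈ -1.6667)
j = -48/35 (j = (15 + 1)/(4/(-4 - 2) - 11) = 16/(4/(-6) - 11) = 16/(4*(-⅙) - 11) = 16/(-⅔ - 11) = 16/(-35/3) = 16*(-3/35) = -48/35 ≈ -1.3714)
l = 24/35 (l = -½*(-48/35) = 24/35 ≈ 0.68571)
l*E + O(5*(-4 - 1), 3) = (24/35)*(-5/3) + (3 - 1*3) = -8/7 + (3 - 3) = -8/7 + 0 = -8/7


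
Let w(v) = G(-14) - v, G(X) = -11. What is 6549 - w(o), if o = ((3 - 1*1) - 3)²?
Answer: 6561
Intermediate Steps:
o = 1 (o = ((3 - 1) - 3)² = (2 - 3)² = (-1)² = 1)
w(v) = -11 - v
6549 - w(o) = 6549 - (-11 - 1*1) = 6549 - (-11 - 1) = 6549 - 1*(-12) = 6549 + 12 = 6561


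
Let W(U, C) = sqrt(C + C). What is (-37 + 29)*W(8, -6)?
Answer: -16*I*sqrt(3) ≈ -27.713*I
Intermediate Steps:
W(U, C) = sqrt(2)*sqrt(C) (W(U, C) = sqrt(2*C) = sqrt(2)*sqrt(C))
(-37 + 29)*W(8, -6) = (-37 + 29)*(sqrt(2)*sqrt(-6)) = -8*sqrt(2)*I*sqrt(6) = -16*I*sqrt(3)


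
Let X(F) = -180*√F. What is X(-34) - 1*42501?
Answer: -42501 - 180*I*√34 ≈ -42501.0 - 1049.6*I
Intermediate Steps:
X(-34) - 1*42501 = -180*I*√34 - 1*42501 = -180*I*√34 - 42501 = -42501 - 180*I*√34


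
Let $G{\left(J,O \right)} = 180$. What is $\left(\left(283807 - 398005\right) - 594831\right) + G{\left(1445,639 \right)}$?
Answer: $-708849$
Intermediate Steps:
$\left(\left(283807 - 398005\right) - 594831\right) + G{\left(1445,639 \right)} = \left(\left(283807 - 398005\right) - 594831\right) + 180 = \left(-114198 - 594831\right) + 180 = -709029 + 180 = -708849$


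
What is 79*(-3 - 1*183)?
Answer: -14694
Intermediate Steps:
79*(-3 - 1*183) = 79*(-3 - 183) = 79*(-186) = -14694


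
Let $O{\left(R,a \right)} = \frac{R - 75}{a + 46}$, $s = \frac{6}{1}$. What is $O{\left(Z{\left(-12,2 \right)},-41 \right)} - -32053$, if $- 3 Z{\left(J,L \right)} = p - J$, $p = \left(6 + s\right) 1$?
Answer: $\frac{160182}{5} \approx 32036.0$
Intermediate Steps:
$s = 6$ ($s = 6 \cdot 1 = 6$)
$p = 12$ ($p = \left(6 + 6\right) 1 = 12 \cdot 1 = 12$)
$Z{\left(J,L \right)} = -4 + \frac{J}{3}$ ($Z{\left(J,L \right)} = - \frac{12 - J}{3} = -4 + \frac{J}{3}$)
$O{\left(R,a \right)} = \frac{-75 + R}{46 + a}$
$O{\left(Z{\left(-12,2 \right)},-41 \right)} - -32053 = \frac{-75 + \left(-4 + \frac{1}{3} \left(-12\right)\right)}{46 - 41} - -32053 = \frac{-75 - 8}{5} + 32053 = \frac{1}{5} \left(-83\right) + 32053 = - \frac{83}{5} + 32053 = \frac{160182}{5}$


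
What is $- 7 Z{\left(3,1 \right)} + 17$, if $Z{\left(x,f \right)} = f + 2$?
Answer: $-4$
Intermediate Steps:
$Z{\left(x,f \right)} = 2 + f$
$- 7 Z{\left(3,1 \right)} + 17 = - 7 \left(2 + 1\right) + 17 = \left(-7\right) 3 + 17 = -21 + 17 = -4$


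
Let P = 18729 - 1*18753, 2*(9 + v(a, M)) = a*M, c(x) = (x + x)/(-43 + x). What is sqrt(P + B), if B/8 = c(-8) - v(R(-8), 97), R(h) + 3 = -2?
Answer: 2*sqrt(1294329)/51 ≈ 44.615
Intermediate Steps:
R(h) = -5 (R(h) = -3 - 2 = -5)
c(x) = 2*x/(-43 + x) (c(x) = (2*x)/(-43 + x) = 2*x/(-43 + x))
v(a, M) = -9 + M*a/2 (v(a, M) = -9 + (a*M)/2 = -9 + (M*a)/2 = -9 + M*a/2)
P = -24 (P = 18729 - 18753 = -24)
B = 102740/51 (B = 8*(2*(-8)/(-43 - 8) - (-9 + (1/2)*97*(-5))) = 8*(2*(-8)/(-51) - (-9 - 485/2)) = 8*(2*(-8)*(-1/51) - 1*(-503/2)) = 8*(16/51 + 503/2) = 8*(25685/102) = 102740/51 ≈ 2014.5)
sqrt(P + B) = sqrt(-24 + 102740/51) = sqrt(101516/51) = 2*sqrt(1294329)/51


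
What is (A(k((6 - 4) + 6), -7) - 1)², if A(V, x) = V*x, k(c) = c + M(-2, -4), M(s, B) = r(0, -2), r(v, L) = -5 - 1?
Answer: 225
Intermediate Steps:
r(v, L) = -6
M(s, B) = -6
k(c) = -6 + c (k(c) = c - 6 = -6 + c)
(A(k((6 - 4) + 6), -7) - 1)² = ((-6 + ((6 - 4) + 6))*(-7) - 1)² = ((-6 + (2 + 6))*(-7) - 1)² = ((-6 + 8)*(-7) - 1)² = (2*(-7) - 1)² = (-14 - 1)² = (-15)² = 225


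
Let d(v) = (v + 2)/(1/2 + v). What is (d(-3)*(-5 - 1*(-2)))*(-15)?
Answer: 18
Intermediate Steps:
d(v) = (2 + v)/(½ + v)
(d(-3)*(-5 - 1*(-2)))*(-15) = ((2*(2 - 3)/(1 + 2*(-3)))*(-5 - 1*(-2)))*(-15) = ((2*(-1)/(1 - 6))*(-5 + 2))*(-15) = ((2*(-1)/(-5))*(-3))*(-15) = ((2*(-⅕)*(-1))*(-3))*(-15) = ((⅖)*(-3))*(-15) = -6/5*(-15) = 18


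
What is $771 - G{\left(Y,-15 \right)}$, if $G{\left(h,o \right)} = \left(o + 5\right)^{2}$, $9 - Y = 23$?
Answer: $671$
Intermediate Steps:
$Y = -14$ ($Y = 9 - 23 = -14$)
$G{\left(h,o \right)} = \left(5 + o\right)^{2}$
$771 - G{\left(Y,-15 \right)} = 771 - \left(5 - 15\right)^{2} = 771 - \left(-10\right)^{2} = 771 - 100 = 671$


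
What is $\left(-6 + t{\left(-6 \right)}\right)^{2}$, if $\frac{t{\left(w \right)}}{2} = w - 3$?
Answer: $576$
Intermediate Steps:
$t{\left(w \right)} = -6 + 2 w$ ($t{\left(w \right)} = 2 \left(w - 3\right) = 2 \left(-3 + w\right) = -6 + 2 w$)
$\left(-6 + t{\left(-6 \right)}\right)^{2} = \left(-6 + \left(-6 + 2 \left(-6\right)\right)\right)^{2} = \left(-6 - 18\right)^{2} = \left(-24\right)^{2} = 576$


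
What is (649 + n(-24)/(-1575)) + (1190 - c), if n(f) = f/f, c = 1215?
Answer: 982799/1575 ≈ 624.00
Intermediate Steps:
n(f) = 1
(649 + n(-24)/(-1575)) + (1190 - c) = (649 + 1/(-1575)) + (1190 - 1*1215) = (649 + 1*(-1/1575)) + (1190 - 1215) = (649 - 1/1575) - 25 = 1022174/1575 - 25 = 982799/1575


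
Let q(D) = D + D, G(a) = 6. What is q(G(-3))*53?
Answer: 636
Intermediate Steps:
q(D) = 2*D
q(G(-3))*53 = (2*6)*53 = 12*53 = 636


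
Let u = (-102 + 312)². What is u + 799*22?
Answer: 61678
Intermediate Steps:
u = 44100 (u = 210² = 44100)
u + 799*22 = 44100 + 799*22 = 44100 + 17578 = 61678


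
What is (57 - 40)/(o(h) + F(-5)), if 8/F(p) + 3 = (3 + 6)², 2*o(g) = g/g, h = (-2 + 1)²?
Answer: 1326/47 ≈ 28.213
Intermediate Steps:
h = 1 (h = (-1)² = 1)
o(g) = ½ (o(g) = (g/g)/2 = (½)*1 = ½)
F(p) = 4/39 (F(p) = 8/(-3 + (3 + 6)²) = 8/(-3 + 9²) = 8/(-3 + 81) = 8/78 = 8*(1/78) = 4/39)
(57 - 40)/(o(h) + F(-5)) = (57 - 40)/(½ + 4/39) = 17/(47/78) = 17*(78/47) = 1326/47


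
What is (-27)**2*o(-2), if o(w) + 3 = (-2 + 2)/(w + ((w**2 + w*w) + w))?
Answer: -2187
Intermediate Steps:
o(w) = -3 (o(w) = -3 + (-2 + 2)/(w + ((w**2 + w*w) + w)) = -3 + 0/(w + ((w**2 + w**2) + w)) = -3 + 0/(w + (2*w**2 + w)) = -3 + 0/(w + (w + 2*w**2)) = -3 + 0/(2*w + 2*w**2) = -3 + 0 = -3)
(-27)**2*o(-2) = (-27)**2*(-3) = 729*(-3) = -2187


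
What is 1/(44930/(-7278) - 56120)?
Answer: -3639/204243145 ≈ -1.7817e-5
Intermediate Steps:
1/(44930/(-7278) - 56120) = 1/(44930*(-1/7278) - 56120) = 1/(-22465/3639 - 56120) = 1/(-204243145/3639) = -3639/204243145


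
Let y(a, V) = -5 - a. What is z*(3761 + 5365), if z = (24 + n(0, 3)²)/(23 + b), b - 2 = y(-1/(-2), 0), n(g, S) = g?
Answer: 11232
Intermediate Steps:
b = -7/2 (b = 2 + (-5 - (-1)/(-2)) = 2 + (-5 - (-1)*(-1)/2) = 2 + (-5 - 1*½) = 2 + (-5 - ½) = 2 - 11/2 = -7/2 ≈ -3.5000)
z = 16/13 (z = (24 + 0²)/(23 - 7/2) = (24 + 0)/(39/2) = 24*(2/39) = 16/13 ≈ 1.2308)
z*(3761 + 5365) = 16*(3761 + 5365)/13 = (16/13)*9126 = 11232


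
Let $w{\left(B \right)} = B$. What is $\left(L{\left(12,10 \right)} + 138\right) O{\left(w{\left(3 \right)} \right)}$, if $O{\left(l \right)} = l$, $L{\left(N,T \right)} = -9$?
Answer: $387$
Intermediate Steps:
$\left(L{\left(12,10 \right)} + 138\right) O{\left(w{\left(3 \right)} \right)} = \left(-9 + 138\right) 3 = 129 \cdot 3 = 387$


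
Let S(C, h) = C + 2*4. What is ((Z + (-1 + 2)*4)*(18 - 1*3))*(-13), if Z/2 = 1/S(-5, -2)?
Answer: -910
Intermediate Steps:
S(C, h) = 8 + C (S(C, h) = C + 8 = 8 + C)
Z = ⅔ (Z = 2/(8 - 5) = 2/3 = 2*(⅓) = ⅔ ≈ 0.66667)
((Z + (-1 + 2)*4)*(18 - 1*3))*(-13) = ((⅔ + (-1 + 2)*4)*(18 - 1*3))*(-13) = ((⅔ + 1*4)*(18 - 3))*(-13) = ((⅔ + 4)*15)*(-13) = ((14/3)*15)*(-13) = 70*(-13) = -910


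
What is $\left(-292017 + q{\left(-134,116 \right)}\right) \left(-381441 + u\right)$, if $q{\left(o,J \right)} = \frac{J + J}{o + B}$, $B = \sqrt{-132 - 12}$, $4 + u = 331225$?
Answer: $\frac{13271987896668}{905} + \frac{6990624 i}{905} \approx 1.4665 \cdot 10^{10} + 7724.4 i$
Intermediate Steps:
$u = 331221$ ($u = -4 + 331225 = 331221$)
$B = 12 i$ ($B = \sqrt{-144} = 12 i \approx 12.0 i$)
$q{\left(o,J \right)} = \frac{2 J}{o + 12 i}$ ($q{\left(o,J \right)} = \frac{J + J}{o + 12 i} = \frac{2 J}{o + 12 i}$)
$\left(-292017 + q{\left(-134,116 \right)}\right) \left(-381441 + u\right) = \left(-292017 + 2 \cdot 116 \frac{1}{-134 + 12 i}\right) \left(-381441 + 331221\right) = \left(-292017 + 2 \cdot 116 \frac{-134 - 12 i}{18100}\right) \left(-50220\right) = \left(-292017 - \left(\frac{7772}{4525} + \frac{696 i}{4525}\right)\right) \left(-50220\right) = \left(- \frac{1321384697}{4525} - \frac{696 i}{4525}\right) \left(-50220\right) = \frac{13271987896668}{905} + \frac{6990624 i}{905}$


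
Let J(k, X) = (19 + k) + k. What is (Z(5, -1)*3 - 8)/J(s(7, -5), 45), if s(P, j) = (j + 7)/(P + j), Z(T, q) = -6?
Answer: -26/21 ≈ -1.2381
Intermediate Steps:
s(P, j) = (7 + j)/(P + j)
J(k, X) = 19 + 2*k
(Z(5, -1)*3 - 8)/J(s(7, -5), 45) = (-6*3 - 8)/(19 + 2*((7 - 5)/(7 - 5))) = (-18 - 8)/(19 + 2*(2/2)) = -26/(19 + 2*((1/2)*2)) = -26/(19 + 2*1) = -26/(19 + 2) = -26/21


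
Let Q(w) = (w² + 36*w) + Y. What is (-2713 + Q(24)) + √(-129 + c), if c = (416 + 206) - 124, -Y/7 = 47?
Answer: -1602 + 3*√41 ≈ -1582.8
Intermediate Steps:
Y = -329 (Y = -7*47 = -329)
Q(w) = -329 + w² + 36*w (Q(w) = (w² + 36*w) - 329 = -329 + w² + 36*w)
c = 498 (c = 622 - 124 = 498)
(-2713 + Q(24)) + √(-129 + c) = (-2713 + (-329 + 24² + 36*24)) + √(-129 + 498) = (-2713 + (-329 + 576 + 864)) + √369 = (-2713 + 1111) + 3*√41 = -1602 + 3*√41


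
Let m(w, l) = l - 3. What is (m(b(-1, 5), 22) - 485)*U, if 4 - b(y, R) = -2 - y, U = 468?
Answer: -218088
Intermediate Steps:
b(y, R) = 6 + y (b(y, R) = 4 - (-2 - y) = 4 + (2 + y) = 6 + y)
m(w, l) = -3 + l
(m(b(-1, 5), 22) - 485)*U = ((-3 + 22) - 485)*468 = (19 - 485)*468 = -466*468 = -218088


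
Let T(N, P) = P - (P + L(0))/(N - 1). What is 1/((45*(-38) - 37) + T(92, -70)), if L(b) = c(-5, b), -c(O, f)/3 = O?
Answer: -91/165292 ≈ -0.00055054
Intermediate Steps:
c(O, f) = -3*O
L(b) = 15 (L(b) = -3*(-5) = 15)
T(N, P) = P - (15 + P)/(-1 + N) (T(N, P) = P - (P + 15)/(N - 1) = P - (15 + P)/(-1 + N))
1/((45*(-38) - 37) + T(92, -70)) = 1/((45*(-38) - 37) + (-15 - 2*(-70) + 92*(-70))/(-1 + 92)) = 1/((-1710 - 37) + (-15 + 140 - 6440)/91) = 1/(-1747 + (1/91)*(-6315)) = 1/(-1747 - 6315/91) = 1/(-165292/91) = -91/165292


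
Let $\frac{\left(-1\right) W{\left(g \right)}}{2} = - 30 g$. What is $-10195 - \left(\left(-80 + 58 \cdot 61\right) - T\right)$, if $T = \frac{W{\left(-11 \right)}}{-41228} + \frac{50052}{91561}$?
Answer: $- \frac{1171278873882}{85792657} \approx -13652.0$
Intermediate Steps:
$W{\left(g \right)} = 60 g$ ($W{\left(g \right)} = - 2 \left(- 30 g\right) = 60 g$)
$T = \frac{48272139}{85792657}$ ($T = \frac{60 \left(-11\right)}{-41228} + \frac{50052}{91561} = \left(-660\right) \left(- \frac{1}{41228}\right) + 50052 \cdot \frac{1}{91561} = \frac{15}{937} + \frac{50052}{91561} = \frac{48272139}{85792657} \approx 0.56266$)
$-10195 - \left(\left(-80 + 58 \cdot 61\right) - T\right) = -10195 - \left(\left(-80 + 58 \cdot 61\right) - \frac{48272139}{85792657}\right) = -10195 - \left(\left(-80 + 3538\right) - \frac{48272139}{85792657}\right) = -10195 - \left(3458 - \frac{48272139}{85792657}\right) = -10195 - \frac{296622735767}{85792657} = - \frac{1171278873882}{85792657}$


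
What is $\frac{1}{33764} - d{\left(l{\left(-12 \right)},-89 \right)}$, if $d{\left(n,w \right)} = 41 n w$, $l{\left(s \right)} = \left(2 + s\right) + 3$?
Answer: $- \frac{862433851}{33764} \approx -25543.0$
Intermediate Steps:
$l{\left(s \right)} = 5 + s$
$d{\left(n,w \right)} = 41 n w$
$\frac{1}{33764} - d{\left(l{\left(-12 \right)},-89 \right)} = \frac{1}{33764} - 41 \left(5 - 12\right) \left(-89\right) = \frac{1}{33764} - 41 \left(-7\right) \left(-89\right) = \frac{1}{33764} - 25543 = - \frac{862433851}{33764}$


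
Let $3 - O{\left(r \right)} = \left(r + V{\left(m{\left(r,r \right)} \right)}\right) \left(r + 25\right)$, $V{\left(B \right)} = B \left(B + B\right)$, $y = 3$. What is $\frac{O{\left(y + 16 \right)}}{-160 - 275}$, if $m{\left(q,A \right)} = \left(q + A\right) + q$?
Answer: $\frac{57349}{87} \approx 659.18$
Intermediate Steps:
$m{\left(q,A \right)} = A + 2 q$ ($m{\left(q,A \right)} = \left(A + q\right) + q = A + 2 q$)
$V{\left(B \right)} = 2 B^{2}$ ($V{\left(B \right)} = B 2 B = 2 B^{2}$)
$O{\left(r \right)} = 3 - \left(25 + r\right) \left(r + 18 r^{2}\right)$ ($O{\left(r \right)} = 3 - \left(r + 2 \left(r + 2 r\right)^{2}\right) \left(r + 25\right) = 3 - \left(r + 2 \left(3 r\right)^{2}\right) \left(25 + r\right) = 3 - \left(r + 2 \cdot 9 r^{2}\right) \left(25 + r\right) = 3 - \left(r + 18 r^{2}\right) \left(25 + r\right) = 3 - \left(25 + r\right) \left(r + 18 r^{2}\right)$)
$\frac{O{\left(y + 16 \right)}}{-160 - 275} = \frac{3 - 451 \left(3 + 16\right)^{2} - 25 \left(3 + 16\right) - 18 \left(3 + 16\right)^{3}}{-160 - 275} = \frac{3 - 451 \cdot 19^{2} - 475 - 18 \cdot 19^{3}}{-160 - 275} = \frac{3 - 162811 - 475 - 123462}{-435} = \left(3 - 162811 - 475 - 123462\right) \left(- \frac{1}{435}\right) = \left(-286745\right) \left(- \frac{1}{435}\right) = \frac{57349}{87}$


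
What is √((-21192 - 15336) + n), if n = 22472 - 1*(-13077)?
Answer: I*√979 ≈ 31.289*I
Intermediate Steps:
n = 35549 (n = 22472 + 13077 = 35549)
√((-21192 - 15336) + n) = √((-21192 - 15336) + 35549) = √(-36528 + 35549) = √(-979) = I*√979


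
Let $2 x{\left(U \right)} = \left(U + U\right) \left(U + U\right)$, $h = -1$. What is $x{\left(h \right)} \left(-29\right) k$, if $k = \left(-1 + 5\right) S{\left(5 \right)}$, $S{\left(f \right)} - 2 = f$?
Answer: $-1624$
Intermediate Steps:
$S{\left(f \right)} = 2 + f$
$x{\left(U \right)} = 2 U^{2}$ ($x{\left(U \right)} = \frac{\left(U + U\right) \left(U + U\right)}{2} = \frac{2 U 2 U}{2} = \frac{4 U^{2}}{2} = 2 U^{2}$)
$k = 28$ ($k = \left(-1 + 5\right) \left(2 + 5\right) = 4 \cdot 7 = 28$)
$x{\left(h \right)} \left(-29\right) k = 2 \left(-1\right)^{2} \left(-29\right) 28 = 2 \cdot 1 \left(-29\right) 28 = 2 \left(-29\right) 28 = \left(-58\right) 28 = -1624$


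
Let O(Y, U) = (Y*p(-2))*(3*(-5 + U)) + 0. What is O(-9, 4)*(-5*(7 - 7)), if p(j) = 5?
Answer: 0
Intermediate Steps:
O(Y, U) = 5*Y*(-15 + 3*U) (O(Y, U) = (Y*5)*(3*(-5 + U)) + 0 = (5*Y)*(-15 + 3*U) + 0 = 5*Y*(-15 + 3*U) + 0 = 5*Y*(-15 + 3*U))
O(-9, 4)*(-5*(7 - 7)) = (15*(-9)*(-5 + 4))*(-5*(7 - 7)) = (15*(-9)*(-1))*(-5*0) = 135*(-1*0) = 135*0 = 0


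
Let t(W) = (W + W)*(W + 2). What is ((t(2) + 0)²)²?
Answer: 65536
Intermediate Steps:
t(W) = 2*W*(2 + W) (t(W) = (2*W)*(2 + W) = 2*W*(2 + W))
((t(2) + 0)²)² = ((2*2*(2 + 2) + 0)²)² = ((2*2*4 + 0)²)² = ((16 + 0)²)² = (16²)² = 256² = 65536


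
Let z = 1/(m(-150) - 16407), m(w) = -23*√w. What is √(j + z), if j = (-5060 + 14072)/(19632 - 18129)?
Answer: √501*√((49286127 + 345460*I*√6)/(16407 + 115*I*√6))/501 ≈ 2.4487 + 2.1361e-7*I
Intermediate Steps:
j = 3004/501 (j = 9012/1503 = 9012*(1/1503) = 3004/501 ≈ 5.9960)
z = 1/(-16407 - 115*I*√6) (z = 1/(-115*I*√6 - 16407) = 1/(-16407 - 115*I*√6) ≈ -6.0932e-5 + 1.0461e-6*I)
√(j + z) = √(3004/501 + I/(-16407*I + 115*√6))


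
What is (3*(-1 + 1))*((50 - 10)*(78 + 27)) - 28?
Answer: -28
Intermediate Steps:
(3*(-1 + 1))*((50 - 10)*(78 + 27)) - 28 = (3*0)*(40*105) - 28 = 0*4200 - 28 = 0 - 28 = -28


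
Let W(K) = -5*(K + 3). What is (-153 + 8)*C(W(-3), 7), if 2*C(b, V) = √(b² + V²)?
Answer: -1015/2 ≈ -507.50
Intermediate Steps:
W(K) = -15 - 5*K (W(K) = -5*(3 + K) = -15 - 5*K)
C(b, V) = √(V² + b²)/2 (C(b, V) = √(b² + V²)/2 = √(V² + b²)/2)
(-153 + 8)*C(W(-3), 7) = (-153 + 8)*(√(7² + (-15 - 5*(-3))²)/2) = -145*√(49 + (-15 + 15)²)/2 = -145*√(49 + 0²)/2 = -145*√(49 + 0)/2 = -145*√49/2 = -145*7/2 = -1015/2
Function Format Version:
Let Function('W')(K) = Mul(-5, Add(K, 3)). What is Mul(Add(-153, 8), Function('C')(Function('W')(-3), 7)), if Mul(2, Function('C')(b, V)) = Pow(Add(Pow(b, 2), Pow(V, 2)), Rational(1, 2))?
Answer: Rational(-1015, 2) ≈ -507.50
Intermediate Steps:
Function('W')(K) = Add(-15, Mul(-5, K)) (Function('W')(K) = Mul(-5, Add(3, K)) = Add(-15, Mul(-5, K)))
Function('C')(b, V) = Mul(Rational(1, 2), Pow(Add(Pow(V, 2), Pow(b, 2)), Rational(1, 2))) (Function('C')(b, V) = Mul(Rational(1, 2), Pow(Add(Pow(b, 2), Pow(V, 2)), Rational(1, 2))) = Mul(Rational(1, 2), Pow(Add(Pow(V, 2), Pow(b, 2)), Rational(1, 2))))
Mul(Add(-153, 8), Function('C')(Function('W')(-3), 7)) = Mul(Add(-153, 8), Mul(Rational(1, 2), Pow(Add(Pow(7, 2), Pow(Add(-15, Mul(-5, -3)), 2)), Rational(1, 2)))) = Mul(-145, Mul(Rational(1, 2), Pow(Add(49, Pow(Add(-15, 15), 2)), Rational(1, 2)))) = Mul(-145, Mul(Rational(1, 2), Pow(Add(49, Pow(0, 2)), Rational(1, 2)))) = Mul(-145, Mul(Rational(1, 2), Pow(Add(49, 0), Rational(1, 2)))) = Mul(-145, Mul(Rational(1, 2), Pow(49, Rational(1, 2)))) = Mul(-145, Mul(Rational(1, 2), 7)) = Mul(-145, Rational(7, 2)) = Rational(-1015, 2)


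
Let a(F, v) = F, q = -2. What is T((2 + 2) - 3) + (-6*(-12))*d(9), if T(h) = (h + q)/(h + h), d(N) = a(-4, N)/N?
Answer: -65/2 ≈ -32.500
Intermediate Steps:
d(N) = -4/N
T(h) = (-2 + h)/(2*h) (T(h) = (h - 2)/(h + h) = (-2 + h)/((2*h)) = (-2 + h)*(1/(2*h)) = (-2 + h)/(2*h))
T((2 + 2) - 3) + (-6*(-12))*d(9) = (-2 + ((2 + 2) - 3))/(2*((2 + 2) - 3)) + (-6*(-12))*(-4/9) = (-2 + (4 - 3))/(2*(4 - 3)) + 72*(-4*⅑) = (½)*(-2 + 1)/1 + 72*(-4/9) = (½)*1*(-1) - 32 = -½ - 32 = -65/2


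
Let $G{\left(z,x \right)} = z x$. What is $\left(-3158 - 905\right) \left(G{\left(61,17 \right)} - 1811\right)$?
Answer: $3144762$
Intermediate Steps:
$G{\left(z,x \right)} = x z$
$\left(-3158 - 905\right) \left(G{\left(61,17 \right)} - 1811\right) = \left(-3158 - 905\right) \left(17 \cdot 61 - 1811\right) = - 4063 \left(1037 - 1811\right) = \left(-4063\right) \left(-774\right) = 3144762$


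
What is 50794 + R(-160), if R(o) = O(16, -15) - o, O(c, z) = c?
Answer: 50970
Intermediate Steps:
R(o) = 16 - o
50794 + R(-160) = 50794 + (16 - 1*(-160)) = 50794 + (16 + 160) = 50794 + 176 = 50970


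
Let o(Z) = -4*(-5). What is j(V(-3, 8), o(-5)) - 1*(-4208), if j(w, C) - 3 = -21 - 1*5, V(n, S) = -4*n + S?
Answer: 4185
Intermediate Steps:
V(n, S) = S - 4*n
o(Z) = 20
j(w, C) = -23 (j(w, C) = 3 + (-21 - 1*5) = 3 + (-21 - 5) = 3 - 26 = -23)
j(V(-3, 8), o(-5)) - 1*(-4208) = -23 - 1*(-4208) = -23 + 4208 = 4185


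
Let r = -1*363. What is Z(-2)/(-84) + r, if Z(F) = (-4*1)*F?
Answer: -7625/21 ≈ -363.10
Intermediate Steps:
Z(F) = -4*F
r = -363
Z(-2)/(-84) + r = -4*(-2)/(-84) - 363 = 8*(-1/84) - 363 = -2/21 - 363 = -7625/21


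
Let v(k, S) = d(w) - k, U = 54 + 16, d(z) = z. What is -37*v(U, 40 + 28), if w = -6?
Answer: 2812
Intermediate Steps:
U = 70
v(k, S) = -6 - k
-37*v(U, 40 + 28) = -37*(-6 - 1*70) = -37*(-6 - 70) = -37*(-76) = 2812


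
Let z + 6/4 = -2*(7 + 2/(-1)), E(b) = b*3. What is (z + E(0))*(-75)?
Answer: 1725/2 ≈ 862.50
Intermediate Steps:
E(b) = 3*b
z = -23/2 (z = -3/2 - 2*(7 + 2/(-1)) = -3/2 - 2*(7 + 2*(-1)) = -3/2 - 2*(7 - 2) = -3/2 - 2*5 = -3/2 - 10 = -23/2 ≈ -11.500)
(z + E(0))*(-75) = (-23/2 + 3*0)*(-75) = (-23/2 + 0)*(-75) = -23/2*(-75) = 1725/2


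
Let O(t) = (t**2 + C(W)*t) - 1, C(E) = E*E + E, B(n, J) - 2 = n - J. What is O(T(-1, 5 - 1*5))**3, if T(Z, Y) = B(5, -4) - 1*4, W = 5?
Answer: 17173512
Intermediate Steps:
B(n, J) = 2 + n - J (B(n, J) = 2 + (n - J) = 2 + n - J)
C(E) = E + E**2 (C(E) = E**2 + E = E + E**2)
T(Z, Y) = 7 (T(Z, Y) = (2 + 5 - 1*(-4)) - 1*4 = (2 + 5 + 4) - 4 = 11 - 4 = 7)
O(t) = -1 + t**2 + 30*t (O(t) = (t**2 + (5*(1 + 5))*t) - 1 = (t**2 + (5*6)*t) - 1 = (t**2 + 30*t) - 1 = -1 + t**2 + 30*t)
O(T(-1, 5 - 1*5))**3 = (-1 + 7**2 + 30*7)**3 = (-1 + 49 + 210)**3 = 258**3 = 17173512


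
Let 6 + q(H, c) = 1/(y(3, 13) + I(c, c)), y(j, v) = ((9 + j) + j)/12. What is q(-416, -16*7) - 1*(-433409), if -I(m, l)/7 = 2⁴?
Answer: 191997525/443 ≈ 4.3340e+5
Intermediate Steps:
I(m, l) = -112 (I(m, l) = -7*2⁴ = -7*16 = -112)
y(j, v) = ¾ + j/6 (y(j, v) = (9 + 2*j)*(1/12) = ¾ + j/6)
q(H, c) = -2662/443 (q(H, c) = -6 + 1/((¾ + (⅙)*3) - 112) = -6 + 1/((¾ + ½) - 112) = -6 + 1/(5/4 - 112) = -6 + 1/(-443/4) = -6 - 4/443 = -2662/443)
q(-416, -16*7) - 1*(-433409) = -2662/443 - 1*(-433409) = -2662/443 + 433409 = 191997525/443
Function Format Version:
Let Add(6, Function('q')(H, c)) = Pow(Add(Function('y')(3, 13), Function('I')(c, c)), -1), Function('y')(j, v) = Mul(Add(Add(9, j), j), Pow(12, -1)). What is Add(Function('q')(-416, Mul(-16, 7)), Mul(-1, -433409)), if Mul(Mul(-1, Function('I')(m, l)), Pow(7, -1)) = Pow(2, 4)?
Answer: Rational(191997525, 443) ≈ 4.3340e+5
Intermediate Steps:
Function('I')(m, l) = -112 (Function('I')(m, l) = Mul(-7, Pow(2, 4)) = Mul(-7, 16) = -112)
Function('y')(j, v) = Add(Rational(3, 4), Mul(Rational(1, 6), j)) (Function('y')(j, v) = Mul(Add(9, Mul(2, j)), Rational(1, 12)) = Add(Rational(3, 4), Mul(Rational(1, 6), j)))
Function('q')(H, c) = Rational(-2662, 443) (Function('q')(H, c) = Add(-6, Pow(Add(Add(Rational(3, 4), Mul(Rational(1, 6), 3)), -112), -1)) = Add(-6, Pow(Add(Add(Rational(3, 4), Rational(1, 2)), -112), -1)) = Add(-6, Pow(Add(Rational(5, 4), -112), -1)) = Add(-6, Pow(Rational(-443, 4), -1)) = Add(-6, Rational(-4, 443)) = Rational(-2662, 443))
Add(Function('q')(-416, Mul(-16, 7)), Mul(-1, -433409)) = Add(Rational(-2662, 443), Mul(-1, -433409)) = Add(Rational(-2662, 443), 433409) = Rational(191997525, 443)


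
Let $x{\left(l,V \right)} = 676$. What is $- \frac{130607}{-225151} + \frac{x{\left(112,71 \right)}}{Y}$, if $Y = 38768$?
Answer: $\frac{1303893563}{2182163492} \approx 0.59752$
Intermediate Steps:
$- \frac{130607}{-225151} + \frac{x{\left(112,71 \right)}}{Y} = - \frac{130607}{-225151} + \frac{676}{38768} = \left(-130607\right) \left(- \frac{1}{225151}\right) + 676 \cdot \frac{1}{38768} = \frac{130607}{225151} + \frac{169}{9692} = \frac{1303893563}{2182163492}$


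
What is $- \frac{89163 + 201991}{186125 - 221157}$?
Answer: $\frac{145577}{17516} \approx 8.3111$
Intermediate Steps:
$- \frac{89163 + 201991}{186125 - 221157} = - \frac{291154}{-35032} = - \frac{291154 \left(-1\right)}{35032} = \left(-1\right) \left(- \frac{145577}{17516}\right) = \frac{145577}{17516}$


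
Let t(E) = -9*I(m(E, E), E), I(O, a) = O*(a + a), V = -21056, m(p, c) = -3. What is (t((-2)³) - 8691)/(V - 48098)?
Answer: 9123/69154 ≈ 0.13192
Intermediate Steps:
I(O, a) = 2*O*a (I(O, a) = O*(2*a) = 2*O*a)
t(E) = 54*E (t(E) = -18*(-3)*E = -(-54)*E = 54*E)
(t((-2)³) - 8691)/(V - 48098) = (54*(-2)³ - 8691)/(-21056 - 48098) = (54*(-8) - 8691)/(-69154) = (-432 - 8691)*(-1/69154) = -9123*(-1/69154) = 9123/69154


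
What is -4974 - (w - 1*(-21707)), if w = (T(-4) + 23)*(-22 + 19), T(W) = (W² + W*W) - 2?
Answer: -26522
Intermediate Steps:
T(W) = -2 + 2*W² (T(W) = (W² + W²) - 2 = 2*W² - 2 = -2 + 2*W²)
w = -159 (w = ((-2 + 2*(-4)²) + 23)*(-22 + 19) = ((-2 + 2*16) + 23)*(-3) = ((-2 + 32) + 23)*(-3) = (30 + 23)*(-3) = 53*(-3) = -159)
-4974 - (w - 1*(-21707)) = -4974 - (-159 - 1*(-21707)) = -4974 - (-159 + 21707) = -4974 - 1*21548 = -4974 - 21548 = -26522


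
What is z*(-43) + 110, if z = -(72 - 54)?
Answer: 884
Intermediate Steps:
z = -18 (z = -1*18 = -18)
z*(-43) + 110 = -18*(-43) + 110 = 774 + 110 = 884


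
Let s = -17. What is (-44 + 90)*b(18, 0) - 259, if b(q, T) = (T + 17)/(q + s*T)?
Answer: -1940/9 ≈ -215.56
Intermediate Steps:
b(q, T) = (17 + T)/(q - 17*T) (b(q, T) = (T + 17)/(q - 17*T) = (17 + T)/(q - 17*T))
(-44 + 90)*b(18, 0) - 259 = (-44 + 90)*((17 + 0)/(18 - 17*0)) - 259 = 46*(17/(18 + 0)) - 259 = 46*(17/18) - 259 = 391/9 - 259 = -1940/9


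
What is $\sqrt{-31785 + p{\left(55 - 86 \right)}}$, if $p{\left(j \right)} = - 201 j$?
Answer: $i \sqrt{25554} \approx 159.86 i$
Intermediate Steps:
$\sqrt{-31785 + p{\left(55 - 86 \right)}} = \sqrt{-31785 - 201 \left(55 - 86\right)} = \sqrt{-31785 - -6231} = \sqrt{-31785 + 6231} = \sqrt{-25554} = i \sqrt{25554}$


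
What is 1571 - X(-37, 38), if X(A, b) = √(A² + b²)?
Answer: 1571 - √2813 ≈ 1518.0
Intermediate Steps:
1571 - X(-37, 38) = 1571 - √((-37)² + 38²) = 1571 - √(1369 + 1444) = 1571 - √2813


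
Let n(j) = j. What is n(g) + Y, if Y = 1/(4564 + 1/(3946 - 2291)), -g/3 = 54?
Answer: -1223652547/7553421 ≈ -162.00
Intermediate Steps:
g = -162 (g = -3*54 = -162)
Y = 1655/7553421 (Y = 1/(4564 + 1/1655) = 1/(7553421/1655) = 1655/7553421 ≈ 0.00021911)
n(g) + Y = -162 + 1655/7553421 = -1223652547/7553421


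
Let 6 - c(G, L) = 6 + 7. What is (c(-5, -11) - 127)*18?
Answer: -2412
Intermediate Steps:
c(G, L) = -7 (c(G, L) = 6 - (6 + 7) = 6 - 1*13 = 6 - 13 = -7)
(c(-5, -11) - 127)*18 = (-7 - 127)*18 = -134*18 = -2412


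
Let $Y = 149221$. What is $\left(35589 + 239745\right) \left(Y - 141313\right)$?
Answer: $2177341272$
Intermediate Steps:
$\left(35589 + 239745\right) \left(Y - 141313\right) = \left(35589 + 239745\right) \left(149221 - 141313\right) = 275334 \cdot 7908 = 2177341272$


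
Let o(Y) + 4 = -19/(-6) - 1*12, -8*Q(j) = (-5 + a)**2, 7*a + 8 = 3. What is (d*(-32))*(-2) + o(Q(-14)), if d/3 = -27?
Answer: -31181/6 ≈ -5196.8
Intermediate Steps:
a = -5/7 (a = -8/7 + (1/7)*3 = -8/7 + 3/7 = -5/7 ≈ -0.71429)
d = -81 (d = 3*(-27) = -81)
Q(j) = -200/49 (Q(j) = -(-5 - 5/7)**2/8 = -(-40/7)**2/8 = -1/8*1600/49 = -200/49)
o(Y) = -77/6 (o(Y) = -4 + (-19/(-6) - 1*12) = -4 + (-19*(-1/6) - 12) = -4 + (19/6 - 12) = -4 - 53/6 = -77/6)
(d*(-32))*(-2) + o(Q(-14)) = -81*(-32)*(-2) - 77/6 = 2592*(-2) - 77/6 = -5184 - 77/6 = -31181/6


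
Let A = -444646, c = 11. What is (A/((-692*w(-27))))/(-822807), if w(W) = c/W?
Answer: 666969/347955938 ≈ 0.0019168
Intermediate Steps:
w(W) = 11/W
(A/((-692*w(-27))))/(-822807) = -444646/((-7612/(-27)))/(-822807) = -444646/((-7612*(-1)/27))*(-1/822807) = -444646/((-692*(-11/27)))*(-1/822807) = -444646/7612/27*(-1/822807) = -444646*27/7612*(-1/822807) = -6002721/3806*(-1/822807) = 666969/347955938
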